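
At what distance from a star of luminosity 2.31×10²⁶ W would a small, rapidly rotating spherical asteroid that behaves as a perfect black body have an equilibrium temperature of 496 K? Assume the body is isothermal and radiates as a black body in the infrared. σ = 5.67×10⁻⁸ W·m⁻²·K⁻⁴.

d ≈ 3.66×10¹⁰ m

For an isothermal black-emitting sphere, (1−a)S·πr² = σ·4πr²·T⁴ ⇒ S = 4σT⁴/(1−a).
S = 4·5.67×10⁻⁸·(496)⁴/1.00 = 13730 W/m².
Flux falls as S = L/(4πd²), so d = √(L/(4πS)) = √(2.31×10²⁶/(4π·13730)).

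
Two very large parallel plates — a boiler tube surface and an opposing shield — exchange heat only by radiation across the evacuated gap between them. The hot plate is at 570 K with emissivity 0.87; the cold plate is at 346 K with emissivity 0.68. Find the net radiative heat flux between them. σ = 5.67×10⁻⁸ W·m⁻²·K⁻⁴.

q ≈ 3190 W/m²

For two infinite grey parallel plates, q = σ(T₁⁴ − T₂⁴)/(1/ε₁ + 1/ε₂ − 1).
T₁⁴ − T₂⁴ = 1.056×10¹¹ − 1.433×10¹⁰ = 9.123×10¹⁰ K⁴.
1/ε₁ + 1/ε₂ − 1 = 1.149 + 1.471 − 1 = 1.620.
q = 5.67×10⁻⁸ × 9.123×10¹⁰ / 1.620.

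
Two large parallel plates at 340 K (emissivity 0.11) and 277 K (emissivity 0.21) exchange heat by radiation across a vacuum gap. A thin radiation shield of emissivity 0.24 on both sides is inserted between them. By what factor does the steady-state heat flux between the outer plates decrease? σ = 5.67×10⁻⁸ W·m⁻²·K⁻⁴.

Without shield: q₀ = σΔ(T⁴)/(1/ε₁+1/ε₂−1) with denominator 12.85.
With shield the two gaps are in series; the resistances add: (1/ε₁+1/ε_s−1)+(1/ε_s+1/ε₂−1) = 12.26+7.929 = 20.19.
Heat-flux ratio q₀/q = 20.19/12.85.

factor ≈ 1.57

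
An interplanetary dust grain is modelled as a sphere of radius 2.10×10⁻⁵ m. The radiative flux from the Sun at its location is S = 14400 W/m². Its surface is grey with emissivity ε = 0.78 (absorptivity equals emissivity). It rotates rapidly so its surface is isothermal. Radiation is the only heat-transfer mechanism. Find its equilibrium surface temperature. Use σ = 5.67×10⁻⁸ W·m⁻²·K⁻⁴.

At equilibrium, absorbed power = emitted power.
Absorbing cross-section = πr² = 1.385×10⁻⁹ m²; emitting surface = 4πr² = 5.542×10⁻⁹ m² (ratio 4).
εS·A_cross = εσ·A_surf·T⁴  ⇒  T⁴ = S/(4σ)   (ε cancels).
T⁴ = 14400/(4·5.67×10⁻⁸) = 6.349×10¹⁰ K⁴.
T = (6.349×10¹⁰)^(1/4).

T ≈ 502 K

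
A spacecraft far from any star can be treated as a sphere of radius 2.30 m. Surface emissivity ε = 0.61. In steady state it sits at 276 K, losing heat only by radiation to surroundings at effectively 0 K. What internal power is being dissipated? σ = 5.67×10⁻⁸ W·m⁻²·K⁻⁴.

P ≈ 13300 W

Steady state: P = εσA T⁴.
A = 4πr² = 66.48 m²; T⁴ = (276)⁴ = 5.803×10⁹ K⁴.
P = 0.61 × 5.67×10⁻⁸ × 66.48 × 5.803×10⁹.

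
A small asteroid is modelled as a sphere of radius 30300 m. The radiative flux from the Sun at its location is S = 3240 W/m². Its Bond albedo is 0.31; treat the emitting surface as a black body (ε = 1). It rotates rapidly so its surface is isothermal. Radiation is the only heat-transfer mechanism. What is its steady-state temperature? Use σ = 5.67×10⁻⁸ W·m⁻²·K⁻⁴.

At equilibrium, absorbed power = emitted power.
Absorbing cross-section = πr² = 2.884×10⁹ m²; emitting surface = 4πr² = 1.154×10¹⁰ m² (ratio 4).
(1−a)S·A_cross = εσ·A_surf·T⁴  ⇒  T⁴ = (1−a)S/(4σ).
T⁴ = 0.690·3240/(4·5.67×10⁻⁸) = 9.857×10⁹ K⁴.
T = (9.857×10⁹)^(1/4).

T ≈ 315 K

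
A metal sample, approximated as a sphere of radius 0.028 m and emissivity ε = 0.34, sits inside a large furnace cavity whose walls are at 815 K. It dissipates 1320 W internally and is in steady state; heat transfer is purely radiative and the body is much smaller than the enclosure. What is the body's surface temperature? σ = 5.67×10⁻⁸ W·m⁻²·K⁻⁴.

For a small grey body in a large enclosure, net radiated power = εσA(T⁴ − T_w⁴).
Steady state: P = εσA(T⁴ − T_w⁴) with A = 4πr² = 0.009852 m².
T⁴ = P/(εσA) + T_w⁴ = 1320/(0.34·5.67×10⁻⁸·0.009852) + (815)⁴
    = 6.950×10¹² + 4.412×10¹¹ = 7.391×10¹² K⁴.

T ≈ 1650 K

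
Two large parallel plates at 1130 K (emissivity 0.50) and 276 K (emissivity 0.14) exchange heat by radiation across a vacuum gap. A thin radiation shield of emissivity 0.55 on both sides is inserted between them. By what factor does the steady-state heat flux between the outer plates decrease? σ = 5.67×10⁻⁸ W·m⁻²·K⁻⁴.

factor ≈ 1.32

Without shield: q₀ = σΔ(T⁴)/(1/ε₁+1/ε₂−1) with denominator 8.143.
With shield the two gaps are in series; the resistances add: (1/ε₁+1/ε_s−1)+(1/ε_s+1/ε₂−1) = 2.818+7.961 = 10.78.
Heat-flux ratio q₀/q = 10.78/8.143.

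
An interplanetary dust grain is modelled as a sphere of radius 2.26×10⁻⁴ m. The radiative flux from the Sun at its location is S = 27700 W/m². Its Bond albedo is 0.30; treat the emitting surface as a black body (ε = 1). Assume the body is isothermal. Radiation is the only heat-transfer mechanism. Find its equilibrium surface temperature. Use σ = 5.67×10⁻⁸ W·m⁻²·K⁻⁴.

At equilibrium, absorbed power = emitted power.
Absorbing cross-section = πr² = 1.605×10⁻⁷ m²; emitting surface = 4πr² = 6.418×10⁻⁷ m² (ratio 4).
(1−a)S·A_cross = εσ·A_surf·T⁴  ⇒  T⁴ = (1−a)S/(4σ).
T⁴ = 0.700·27700/(4·5.67×10⁻⁸) = 8.549×10¹⁰ K⁴.
T = (8.549×10¹⁰)^(1/4).

T ≈ 541 K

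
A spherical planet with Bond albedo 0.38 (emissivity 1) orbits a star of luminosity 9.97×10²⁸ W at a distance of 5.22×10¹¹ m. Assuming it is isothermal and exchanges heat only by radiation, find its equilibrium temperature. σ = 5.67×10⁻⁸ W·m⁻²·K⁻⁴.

T ≈ 531 K

First find the stellar flux at distance d: S = L/(4πd²) = 9.97×10²⁸/(4π·(5.22×10¹¹)²) = 29120 W/m².
For an isothermal sphere, absorbed (1−a)S·πr² = emitted σ·4πr²·T⁴, so T⁴ = (1−a)S/(4σ).
T⁴ = 0.620·29120/(4·5.67×10⁻⁸) = 7.960×10¹⁰ K⁴.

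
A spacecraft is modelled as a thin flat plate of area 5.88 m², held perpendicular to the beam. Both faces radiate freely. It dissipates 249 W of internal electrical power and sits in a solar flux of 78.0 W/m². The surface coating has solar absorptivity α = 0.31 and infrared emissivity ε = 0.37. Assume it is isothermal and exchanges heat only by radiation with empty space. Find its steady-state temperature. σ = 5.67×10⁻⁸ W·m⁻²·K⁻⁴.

T ≈ 200 K

At steady state, absorbed solar power + internal power = radiated power.
Absorbed: α·S·A_cross = 0.31·78.0·5.880 = 142.2 W (cross-section A).
Total input = 142.2 + 249 = 391.2 W.
Radiated: εσ·A_surf·T⁴ with A_surf = 2A = 11.76 m².
T⁴ = 391.2/(0.37·5.67×10⁻⁸·11.76) = 1.586×10⁹ K⁴.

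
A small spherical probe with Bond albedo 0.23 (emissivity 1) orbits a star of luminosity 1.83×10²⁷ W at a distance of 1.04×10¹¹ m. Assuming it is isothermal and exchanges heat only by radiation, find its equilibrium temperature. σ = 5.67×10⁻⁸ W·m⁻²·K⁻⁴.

First find the stellar flux at distance d: S = L/(4πd²) = 1.83×10²⁷/(4π·(1.04×10¹¹)²) = 13460 W/m².
For an isothermal sphere, absorbed (1−a)S·πr² = emitted σ·4πr²·T⁴, so T⁴ = (1−a)S/(4σ).
T⁴ = 0.770·13460/(4·5.67×10⁻⁸) = 4.571×10¹⁰ K⁴.

T ≈ 462 K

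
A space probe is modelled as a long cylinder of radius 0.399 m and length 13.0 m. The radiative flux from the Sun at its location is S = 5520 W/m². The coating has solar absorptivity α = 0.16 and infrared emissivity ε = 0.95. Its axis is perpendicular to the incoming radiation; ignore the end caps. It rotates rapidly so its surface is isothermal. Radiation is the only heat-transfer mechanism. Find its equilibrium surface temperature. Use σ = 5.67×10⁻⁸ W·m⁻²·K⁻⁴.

At equilibrium, absorbed power = emitted power.
Absorbing cross-section = 2rL = 10.37 m²; emitting surface = 2πrL = 32.59 m² (ratio π).
αS·A_cross = εσ·A_surf·T⁴  ⇒  T⁴ = αS/(ε·πσ).
T⁴ = 0.160·5520/(0.95·π·5.67×10⁻⁸) = 5.219×10⁹ K⁴.
T = (5.219×10⁹)^(1/4).

T ≈ 269 K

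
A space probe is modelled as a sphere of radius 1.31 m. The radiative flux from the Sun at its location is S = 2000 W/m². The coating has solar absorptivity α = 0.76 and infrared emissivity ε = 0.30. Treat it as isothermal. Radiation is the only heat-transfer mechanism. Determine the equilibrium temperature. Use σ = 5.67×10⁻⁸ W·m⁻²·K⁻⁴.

T ≈ 387 K

At equilibrium, absorbed power = emitted power.
Absorbing cross-section = πr² = 5.391 m²; emitting surface = 4πr² = 21.57 m² (ratio 4).
αS·A_cross = εσ·A_surf·T⁴  ⇒  T⁴ = αS/(ε·4σ).
T⁴ = 0.760·2000/(0.30·4·5.67×10⁻⁸) = 2.234×10¹⁰ K⁴.
T = (2.234×10¹⁰)^(1/4).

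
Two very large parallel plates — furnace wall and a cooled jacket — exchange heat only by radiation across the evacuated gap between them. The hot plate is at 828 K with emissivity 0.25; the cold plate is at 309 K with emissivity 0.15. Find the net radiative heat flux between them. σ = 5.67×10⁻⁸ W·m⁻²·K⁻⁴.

For two infinite grey parallel plates, q = σ(T₁⁴ − T₂⁴)/(1/ε₁ + 1/ε₂ − 1).
T₁⁴ − T₂⁴ = 4.700×10¹¹ − 9.117×10⁹ = 4.609×10¹¹ K⁴.
1/ε₁ + 1/ε₂ − 1 = 4.000 + 6.667 − 1 = 9.667.
q = 5.67×10⁻⁸ × 4.609×10¹¹ / 9.667.

q ≈ 2700 W/m²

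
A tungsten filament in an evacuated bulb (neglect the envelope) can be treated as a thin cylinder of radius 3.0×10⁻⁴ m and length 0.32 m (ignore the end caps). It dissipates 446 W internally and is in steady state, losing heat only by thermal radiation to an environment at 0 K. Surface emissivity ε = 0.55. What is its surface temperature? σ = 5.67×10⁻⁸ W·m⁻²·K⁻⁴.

T ≈ 2210 K

Steady state: internal power = radiated power, P = εσA T⁴.
Radiating area A = 2πrL = 6.032×10⁻⁴ m².
T⁴ = P/(εσA) = 446/(0.55·5.67×10⁻⁸·6.032×10⁻⁴) = 2.371×10¹³ K⁴.
T = (2.371×10¹³)^(1/4).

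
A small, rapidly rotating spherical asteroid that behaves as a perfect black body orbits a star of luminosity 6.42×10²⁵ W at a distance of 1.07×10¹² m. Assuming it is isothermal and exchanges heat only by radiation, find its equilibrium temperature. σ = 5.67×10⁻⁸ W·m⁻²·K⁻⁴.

First find the stellar flux at distance d: S = L/(4πd²) = 6.42×10²⁵/(4π·(1.07×10¹²)²) = 4.462 W/m².
For an isothermal sphere, absorbed (1−a)S·πr² = emitted σ·4πr²·T⁴, so T⁴ = (1−a)S/(4σ).
T⁴ = 1.00·4.462/(4·5.67×10⁻⁸) = 1.967×10⁷ K⁴.

T ≈ 66.6 K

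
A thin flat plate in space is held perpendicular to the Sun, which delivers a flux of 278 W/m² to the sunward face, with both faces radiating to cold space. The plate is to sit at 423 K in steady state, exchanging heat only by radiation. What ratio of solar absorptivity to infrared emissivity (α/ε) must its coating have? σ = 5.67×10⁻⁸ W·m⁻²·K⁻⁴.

α/ε ≈ 13.1

Balance: αS·A = εσ·2A·T⁴ ⇒ α/ε = 2σT⁴/S.
α/ε = 2·5.67×10⁻⁸·(423)⁴/278 = 2·5.67×10⁻⁸·3.202×10¹⁰/278.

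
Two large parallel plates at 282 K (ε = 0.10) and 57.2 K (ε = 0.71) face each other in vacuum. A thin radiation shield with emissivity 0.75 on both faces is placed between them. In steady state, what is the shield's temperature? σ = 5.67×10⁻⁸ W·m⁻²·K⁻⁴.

T_s ≈ 174 K

In steady state the net flux on the hot side equals that on the cold side.
σ(T₁⁴−T_s⁴)/D₁ = σ(T_s⁴−T₂⁴)/D₂, with D₁ = 1/ε₁+1/ε_s−1 = 10.33, D₂ = 1/ε_s+1/ε₂−1 = 1.742.
Solve for T_s⁴: T_s⁴ = (D₂·T₁⁴ + D₁·T₂⁴)/(D₁+D₂) = 9.214×10⁸ K⁴.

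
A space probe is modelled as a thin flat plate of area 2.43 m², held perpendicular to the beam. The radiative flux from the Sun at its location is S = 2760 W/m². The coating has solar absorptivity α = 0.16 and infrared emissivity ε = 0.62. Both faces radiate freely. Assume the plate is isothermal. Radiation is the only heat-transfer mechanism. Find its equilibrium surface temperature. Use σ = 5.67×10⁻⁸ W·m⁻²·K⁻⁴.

At equilibrium, absorbed power = emitted power.
Absorbing cross-section = A = 2.430 m²; emitting surface = 2A = 4.860 m² (ratio 2).
αS·A_cross = εσ·A_surf·T⁴  ⇒  T⁴ = αS/(ε·2σ).
T⁴ = 0.160·2760/(0.62·2·5.67×10⁻⁸) = 6.281×10⁹ K⁴.
T = (6.281×10⁹)^(1/4).

T ≈ 282 K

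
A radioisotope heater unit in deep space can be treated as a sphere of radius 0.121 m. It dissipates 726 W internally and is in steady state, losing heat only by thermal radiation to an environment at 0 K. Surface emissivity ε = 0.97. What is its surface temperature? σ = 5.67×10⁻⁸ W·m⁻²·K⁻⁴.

T ≈ 518 K

Steady state: internal power = radiated power, P = εσA T⁴.
Radiating area A = 4πr² = 0.1840 m².
T⁴ = P/(εσA) = 726/(0.97·5.67×10⁻⁸·0.1840) = 7.175×10¹⁰ K⁴.
T = (7.175×10¹⁰)^(1/4).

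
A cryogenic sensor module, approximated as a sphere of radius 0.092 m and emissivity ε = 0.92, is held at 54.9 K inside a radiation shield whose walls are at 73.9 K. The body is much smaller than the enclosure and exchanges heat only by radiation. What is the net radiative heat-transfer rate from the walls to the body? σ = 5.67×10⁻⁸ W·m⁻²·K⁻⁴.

P_net ≈ 0.115 W

For a small grey body in a large enclosure: P_net = εσA(T_body⁴ − T_wall⁴).
A = 4πr² = 0.1064 m²; T_body⁴ − T_wall⁴ = 9.084×10⁶ − 2.982×10⁷ = -2.074×10⁷ K⁴.
|P_net| = 0.92·5.67×10⁻⁸·0.1064·2.074×10⁷.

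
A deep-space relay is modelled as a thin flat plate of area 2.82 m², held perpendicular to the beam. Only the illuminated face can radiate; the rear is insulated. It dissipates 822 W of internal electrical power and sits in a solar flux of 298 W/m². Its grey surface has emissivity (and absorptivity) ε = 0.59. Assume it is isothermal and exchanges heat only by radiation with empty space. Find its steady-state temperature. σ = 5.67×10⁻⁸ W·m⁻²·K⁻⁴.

T ≈ 344 K

At steady state, absorbed solar power + internal power = radiated power.
Absorbed: α·S·A_cross = 0.59·298·2.820 = 495.8 W (cross-section A).
Total input = 495.8 + 822 = 1318 W.
Radiated: εσ·A_surf·T⁴ with A_surf = A = 2.820 m².
T⁴ = 1318/(0.59·5.67×10⁻⁸·2.820) = 1.397×10¹⁰ K⁴.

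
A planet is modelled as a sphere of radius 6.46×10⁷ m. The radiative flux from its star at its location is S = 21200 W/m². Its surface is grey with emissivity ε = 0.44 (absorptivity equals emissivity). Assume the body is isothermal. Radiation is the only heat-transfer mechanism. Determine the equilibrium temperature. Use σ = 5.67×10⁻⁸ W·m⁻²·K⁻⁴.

T ≈ 553 K

At equilibrium, absorbed power = emitted power.
Absorbing cross-section = πr² = 1.311×10¹⁶ m²; emitting surface = 4πr² = 5.244×10¹⁶ m² (ratio 4).
εS·A_cross = εσ·A_surf·T⁴  ⇒  T⁴ = S/(4σ)   (ε cancels).
T⁴ = 21200/(4·5.67×10⁻⁸) = 9.347×10¹⁰ K⁴.
T = (9.347×10¹⁰)^(1/4).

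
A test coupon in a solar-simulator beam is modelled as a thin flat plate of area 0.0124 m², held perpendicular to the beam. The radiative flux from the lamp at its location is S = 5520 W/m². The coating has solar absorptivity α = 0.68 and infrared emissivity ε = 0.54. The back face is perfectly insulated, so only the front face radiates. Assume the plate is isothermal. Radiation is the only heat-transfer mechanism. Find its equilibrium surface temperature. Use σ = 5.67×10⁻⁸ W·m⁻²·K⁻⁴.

At equilibrium, absorbed power = emitted power.
Absorbing cross-section = A = 0.01240 m²; emitting surface = A = 0.01240 m² (ratio 1).
αS·A_cross = εσ·A_surf·T⁴  ⇒  T⁴ = αS/(ε·1σ).
T⁴ = 0.680·5520/(0.54·1·5.67×10⁻⁸) = 1.226×10¹¹ K⁴.
T = (1.226×10¹¹)^(1/4).

T ≈ 592 K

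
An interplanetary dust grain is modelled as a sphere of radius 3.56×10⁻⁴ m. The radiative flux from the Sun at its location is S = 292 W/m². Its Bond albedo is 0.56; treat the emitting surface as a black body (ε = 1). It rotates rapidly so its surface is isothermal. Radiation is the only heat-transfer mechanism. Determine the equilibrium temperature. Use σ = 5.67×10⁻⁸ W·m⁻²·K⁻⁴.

At equilibrium, absorbed power = emitted power.
Absorbing cross-section = πr² = 3.982×10⁻⁷ m²; emitting surface = 4πr² = 1.593×10⁻⁶ m² (ratio 4).
(1−a)S·A_cross = εσ·A_surf·T⁴  ⇒  T⁴ = (1−a)S/(4σ).
T⁴ = 0.440·292/(4·5.67×10⁻⁸) = 5.665×10⁸ K⁴.
T = (5.665×10⁸)^(1/4).

T ≈ 154 K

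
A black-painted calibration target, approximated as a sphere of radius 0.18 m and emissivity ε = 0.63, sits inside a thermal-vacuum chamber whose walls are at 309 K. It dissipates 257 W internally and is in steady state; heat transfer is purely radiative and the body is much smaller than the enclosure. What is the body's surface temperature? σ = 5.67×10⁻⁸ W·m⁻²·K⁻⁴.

For a small grey body in a large enclosure, net radiated power = εσA(T⁴ − T_w⁴).
Steady state: P = εσA(T⁴ − T_w⁴) with A = 4πr² = 0.4072 m².
T⁴ = P/(εσA) + T_w⁴ = 257/(0.63·5.67×10⁻⁸·0.4072) + (309)⁴
    = 1.767×10¹⁰ + 9.117×10⁹ = 2.679×10¹⁰ K⁴.

T ≈ 405 K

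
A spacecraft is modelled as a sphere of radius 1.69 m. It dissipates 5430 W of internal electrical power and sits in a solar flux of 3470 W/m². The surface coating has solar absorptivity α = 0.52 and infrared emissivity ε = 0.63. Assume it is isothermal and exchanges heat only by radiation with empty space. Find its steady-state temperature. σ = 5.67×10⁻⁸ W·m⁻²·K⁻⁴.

At steady state, absorbed solar power + internal power = radiated power.
Absorbed: α·S·A_cross = 0.52·3470·8.973 = 16190 W (cross-section πr²).
Total input = 16190 + 5430 = 21620 W.
Radiated: εσ·A_surf·T⁴ with A_surf = 4πr² = 35.89 m².
T⁴ = 21620/(0.63·5.67×10⁻⁸·35.89) = 1.686×10¹⁰ K⁴.

T ≈ 360 K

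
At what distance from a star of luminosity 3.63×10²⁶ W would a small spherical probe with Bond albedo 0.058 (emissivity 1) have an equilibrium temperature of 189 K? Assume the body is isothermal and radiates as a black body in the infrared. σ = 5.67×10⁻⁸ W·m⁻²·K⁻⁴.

d ≈ 3.07×10¹¹ m

For an isothermal black-emitting sphere, (1−a)S·πr² = σ·4πr²·T⁴ ⇒ S = 4σT⁴/(1−a).
S = 4·5.67×10⁻⁸·(189)⁴/0.942 = 307.2 W/m².
Flux falls as S = L/(4πd²), so d = √(L/(4πS)) = √(3.63×10²⁶/(4π·307.2)).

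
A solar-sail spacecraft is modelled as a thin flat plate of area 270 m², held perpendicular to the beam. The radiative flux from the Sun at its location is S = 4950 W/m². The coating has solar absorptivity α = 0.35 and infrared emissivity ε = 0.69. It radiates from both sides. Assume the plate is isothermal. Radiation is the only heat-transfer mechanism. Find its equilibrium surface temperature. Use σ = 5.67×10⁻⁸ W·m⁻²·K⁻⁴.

T ≈ 386 K

At equilibrium, absorbed power = emitted power.
Absorbing cross-section = A = 270.0 m²; emitting surface = 2A = 540.0 m² (ratio 2).
αS·A_cross = εσ·A_surf·T⁴  ⇒  T⁴ = αS/(ε·2σ).
T⁴ = 0.350·4950/(0.69·2·5.67×10⁻⁸) = 2.214×10¹⁰ K⁴.
T = (2.214×10¹⁰)^(1/4).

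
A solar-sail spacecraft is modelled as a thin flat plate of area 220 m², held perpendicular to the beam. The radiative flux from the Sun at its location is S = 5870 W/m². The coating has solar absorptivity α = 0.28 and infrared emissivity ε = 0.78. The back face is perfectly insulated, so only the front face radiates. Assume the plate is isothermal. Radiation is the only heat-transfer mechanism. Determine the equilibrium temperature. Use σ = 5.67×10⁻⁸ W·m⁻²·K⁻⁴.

At equilibrium, absorbed power = emitted power.
Absorbing cross-section = A = 220.0 m²; emitting surface = A = 220.0 m² (ratio 1).
αS·A_cross = εσ·A_surf·T⁴  ⇒  T⁴ = αS/(ε·1σ).
T⁴ = 0.280·5870/(0.78·1·5.67×10⁻⁸) = 3.716×10¹⁰ K⁴.
T = (3.716×10¹⁰)^(1/4).

T ≈ 439 K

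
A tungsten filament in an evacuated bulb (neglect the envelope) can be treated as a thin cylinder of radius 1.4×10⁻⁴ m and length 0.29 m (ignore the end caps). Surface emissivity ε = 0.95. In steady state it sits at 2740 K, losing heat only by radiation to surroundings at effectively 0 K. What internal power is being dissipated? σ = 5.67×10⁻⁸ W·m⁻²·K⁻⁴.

Steady state: P = εσA T⁴.
A = 2πrL = 2.551×10⁻⁴ m²; T⁴ = (2740)⁴ = 5.636×10¹³ K⁴.
P = 0.95 × 5.67×10⁻⁸ × 2.551×10⁻⁴ × 5.636×10¹³.

P ≈ 774 W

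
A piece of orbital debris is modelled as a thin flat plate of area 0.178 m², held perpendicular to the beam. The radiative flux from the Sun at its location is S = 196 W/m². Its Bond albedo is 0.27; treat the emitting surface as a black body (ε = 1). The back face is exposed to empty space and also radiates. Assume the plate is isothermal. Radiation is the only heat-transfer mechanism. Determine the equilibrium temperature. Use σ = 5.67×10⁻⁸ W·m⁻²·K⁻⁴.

At equilibrium, absorbed power = emitted power.
Absorbing cross-section = A = 0.1780 m²; emitting surface = 2A = 0.3560 m² (ratio 2).
(1−a)S·A_cross = εσ·A_surf·T⁴  ⇒  T⁴ = (1−a)S/(2σ).
T⁴ = 0.730·196/(2·5.67×10⁻⁸) = 1.262×10⁹ K⁴.
T = (1.262×10⁹)^(1/4).

T ≈ 188 K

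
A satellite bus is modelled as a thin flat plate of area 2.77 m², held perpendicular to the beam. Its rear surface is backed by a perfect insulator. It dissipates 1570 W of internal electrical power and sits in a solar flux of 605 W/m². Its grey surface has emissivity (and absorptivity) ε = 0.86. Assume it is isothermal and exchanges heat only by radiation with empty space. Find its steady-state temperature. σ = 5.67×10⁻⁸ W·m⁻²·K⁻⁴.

At steady state, absorbed solar power + internal power = radiated power.
Absorbed: α·S·A_cross = 0.86·605·2.770 = 1441 W (cross-section A).
Total input = 1441 + 1570 = 3011 W.
Radiated: εσ·A_surf·T⁴ with A_surf = A = 2.770 m².
T⁴ = 3011/(0.86·5.67×10⁻⁸·2.770) = 2.229×10¹⁰ K⁴.

T ≈ 386 K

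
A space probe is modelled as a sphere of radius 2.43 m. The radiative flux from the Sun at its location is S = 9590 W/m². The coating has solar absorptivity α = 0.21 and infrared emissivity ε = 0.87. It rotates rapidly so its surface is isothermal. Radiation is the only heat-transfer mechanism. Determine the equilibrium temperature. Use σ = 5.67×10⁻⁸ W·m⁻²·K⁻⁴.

At equilibrium, absorbed power = emitted power.
Absorbing cross-section = πr² = 18.55 m²; emitting surface = 4πr² = 74.20 m² (ratio 4).
αS·A_cross = εσ·A_surf·T⁴  ⇒  T⁴ = αS/(ε·4σ).
T⁴ = 0.210·9590/(0.87·4·5.67×10⁻⁸) = 1.021×10¹⁰ K⁴.
T = (1.021×10¹⁰)^(1/4).

T ≈ 318 K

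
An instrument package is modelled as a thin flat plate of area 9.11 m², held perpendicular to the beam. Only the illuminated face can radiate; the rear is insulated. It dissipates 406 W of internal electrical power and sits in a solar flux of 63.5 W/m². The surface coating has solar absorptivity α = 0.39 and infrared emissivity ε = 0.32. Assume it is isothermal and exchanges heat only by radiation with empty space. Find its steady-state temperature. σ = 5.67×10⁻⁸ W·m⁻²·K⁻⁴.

T ≈ 249 K

At steady state, absorbed solar power + internal power = radiated power.
Absorbed: α·S·A_cross = 0.39·63.5·9.110 = 225.6 W (cross-section A).
Total input = 225.6 + 406 = 631.6 W.
Radiated: εσ·A_surf·T⁴ with A_surf = A = 9.110 m².
T⁴ = 631.6/(0.32·5.67×10⁻⁸·9.110) = 3.821×10⁹ K⁴.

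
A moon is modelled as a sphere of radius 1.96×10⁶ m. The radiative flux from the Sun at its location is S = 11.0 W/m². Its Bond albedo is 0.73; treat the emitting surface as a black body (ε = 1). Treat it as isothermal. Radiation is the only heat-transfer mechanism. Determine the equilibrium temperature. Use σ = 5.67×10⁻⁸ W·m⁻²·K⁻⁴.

At equilibrium, absorbed power = emitted power.
Absorbing cross-section = πr² = 1.207×10¹³ m²; emitting surface = 4πr² = 4.827×10¹³ m² (ratio 4).
(1−a)S·A_cross = εσ·A_surf·T⁴  ⇒  T⁴ = (1−a)S/(4σ).
T⁴ = 0.270·11.0/(4·5.67×10⁻⁸) = 1.310×10⁷ K⁴.
T = (1.310×10⁷)^(1/4).

T ≈ 60.2 K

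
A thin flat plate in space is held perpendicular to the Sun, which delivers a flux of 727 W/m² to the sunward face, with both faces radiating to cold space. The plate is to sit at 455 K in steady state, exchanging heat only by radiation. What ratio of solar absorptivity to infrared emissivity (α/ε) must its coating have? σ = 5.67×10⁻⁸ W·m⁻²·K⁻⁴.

Balance: αS·A = εσ·2A·T⁴ ⇒ α/ε = 2σT⁴/S.
α/ε = 2·5.67×10⁻⁸·(455)⁴/727 = 2·5.67×10⁻⁸·4.286×10¹⁰/727.

α/ε ≈ 6.69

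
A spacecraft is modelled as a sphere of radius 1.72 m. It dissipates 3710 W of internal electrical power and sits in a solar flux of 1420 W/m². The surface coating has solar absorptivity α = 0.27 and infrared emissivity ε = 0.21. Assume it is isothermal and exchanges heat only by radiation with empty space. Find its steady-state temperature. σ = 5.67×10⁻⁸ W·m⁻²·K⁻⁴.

At steady state, absorbed solar power + internal power = radiated power.
Absorbed: α·S·A_cross = 0.27·1420·9.294 = 3563 W (cross-section πr²).
Total input = 3563 + 3710 = 7273 W.
Radiated: εσ·A_surf·T⁴ with A_surf = 4πr² = 37.18 m².
T⁴ = 7273/(0.21·5.67×10⁻⁸·37.18) = 1.643×10¹⁰ K⁴.

T ≈ 358 K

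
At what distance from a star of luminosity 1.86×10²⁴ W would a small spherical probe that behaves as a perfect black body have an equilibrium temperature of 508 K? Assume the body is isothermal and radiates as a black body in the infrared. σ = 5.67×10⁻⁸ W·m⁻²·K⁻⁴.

For an isothermal black-emitting sphere, (1−a)S·πr² = σ·4πr²·T⁴ ⇒ S = 4σT⁴/(1−a).
S = 4·5.67×10⁻⁸·(508)⁴/1.00 = 15100 W/m².
Flux falls as S = L/(4πd²), so d = √(L/(4πS)) = √(1.86×10²⁴/(4π·15100)).

d ≈ 3.13×10⁹ m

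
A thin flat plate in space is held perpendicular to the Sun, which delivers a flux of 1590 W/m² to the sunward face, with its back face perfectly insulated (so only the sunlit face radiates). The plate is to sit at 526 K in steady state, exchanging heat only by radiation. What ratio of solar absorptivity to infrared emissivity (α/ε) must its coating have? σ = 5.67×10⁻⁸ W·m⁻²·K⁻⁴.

Balance: αS·A = εσ·1A·T⁴ ⇒ α/ε = σT⁴/S.
α/ε = 5.67×10⁻⁸·(526)⁴/1590 = 5.67×10⁻⁸·7.655×10¹⁰/1590.

α/ε ≈ 2.73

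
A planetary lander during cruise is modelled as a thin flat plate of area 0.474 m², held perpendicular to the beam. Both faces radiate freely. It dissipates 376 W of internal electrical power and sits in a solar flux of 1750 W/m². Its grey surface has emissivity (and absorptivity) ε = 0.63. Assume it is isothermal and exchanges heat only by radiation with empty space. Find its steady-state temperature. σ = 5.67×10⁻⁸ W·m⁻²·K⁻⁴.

At steady state, absorbed solar power + internal power = radiated power.
Absorbed: α·S·A_cross = 0.63·1750·0.4740 = 522.6 W (cross-section A).
Total input = 522.6 + 376 = 898.6 W.
Radiated: εσ·A_surf·T⁴ with A_surf = 2A = 0.9480 m².
T⁴ = 898.6/(0.63·5.67×10⁻⁸·0.9480) = 2.654×10¹⁰ K⁴.

T ≈ 404 K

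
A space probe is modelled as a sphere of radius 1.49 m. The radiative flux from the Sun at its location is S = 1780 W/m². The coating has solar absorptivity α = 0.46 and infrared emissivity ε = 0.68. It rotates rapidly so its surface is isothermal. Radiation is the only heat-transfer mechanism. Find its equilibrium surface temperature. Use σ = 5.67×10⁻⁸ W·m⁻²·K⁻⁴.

At equilibrium, absorbed power = emitted power.
Absorbing cross-section = πr² = 6.975 m²; emitting surface = 4πr² = 27.90 m² (ratio 4).
αS·A_cross = εσ·A_surf·T⁴  ⇒  T⁴ = αS/(ε·4σ).
T⁴ = 0.460·1780/(0.68·4·5.67×10⁻⁸) = 5.309×10⁹ K⁴.
T = (5.309×10⁹)^(1/4).

T ≈ 270 K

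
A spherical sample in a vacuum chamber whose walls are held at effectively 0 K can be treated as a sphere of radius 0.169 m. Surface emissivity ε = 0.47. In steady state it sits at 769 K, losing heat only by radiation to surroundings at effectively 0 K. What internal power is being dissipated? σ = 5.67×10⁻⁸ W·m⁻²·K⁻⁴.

Steady state: P = εσA T⁴.
A = 4πr² = 0.3589 m²; T⁴ = (769)⁴ = 3.497×10¹¹ K⁴.
P = 0.47 × 5.67×10⁻⁸ × 0.3589 × 3.497×10¹¹.

P ≈ 3340 W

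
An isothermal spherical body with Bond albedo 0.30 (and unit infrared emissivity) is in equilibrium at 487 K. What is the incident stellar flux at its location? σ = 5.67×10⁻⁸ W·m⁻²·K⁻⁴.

S ≈ 18200 W/m²

(1−a)S·πr² = σ·4πr²·T⁴ ⇒ S = 4σT⁴/(1−a).
S = 4·5.67×10⁻⁸·5.625×10¹⁰/0.700.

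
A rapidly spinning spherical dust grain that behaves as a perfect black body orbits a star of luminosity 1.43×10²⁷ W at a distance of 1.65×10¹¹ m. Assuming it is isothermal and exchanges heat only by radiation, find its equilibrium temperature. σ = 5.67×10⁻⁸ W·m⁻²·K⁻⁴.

T ≈ 368 K

First find the stellar flux at distance d: S = L/(4πd²) = 1.43×10²⁷/(4π·(1.65×10¹¹)²) = 4180 W/m².
For an isothermal sphere, absorbed (1−a)S·πr² = emitted σ·4πr²·T⁴, so T⁴ = (1−a)S/(4σ).
T⁴ = 1.00·4180/(4·5.67×10⁻⁸) = 1.843×10¹⁰ K⁴.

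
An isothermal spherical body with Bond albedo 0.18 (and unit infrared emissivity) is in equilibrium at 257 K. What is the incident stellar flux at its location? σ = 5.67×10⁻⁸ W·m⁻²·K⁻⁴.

(1−a)S·πr² = σ·4πr²·T⁴ ⇒ S = 4σT⁴/(1−a).
S = 4·5.67×10⁻⁸·4.362×10⁹/0.820.

S ≈ 1210 W/m²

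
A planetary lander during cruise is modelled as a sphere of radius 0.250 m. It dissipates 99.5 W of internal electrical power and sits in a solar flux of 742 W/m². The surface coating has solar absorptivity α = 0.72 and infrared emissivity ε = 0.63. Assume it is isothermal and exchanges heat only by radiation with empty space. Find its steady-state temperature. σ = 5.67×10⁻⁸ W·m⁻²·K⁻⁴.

At steady state, absorbed solar power + internal power = radiated power.
Absorbed: α·S·A_cross = 0.72·742·0.1963 = 104.9 W (cross-section πr²).
Total input = 104.9 + 99.5 = 204.4 W.
Radiated: εσ·A_surf·T⁴ with A_surf = 4πr² = 0.7854 m².
T⁴ = 204.4/(0.63·5.67×10⁻⁸·0.7854) = 7.286×10⁹ K⁴.

T ≈ 292 K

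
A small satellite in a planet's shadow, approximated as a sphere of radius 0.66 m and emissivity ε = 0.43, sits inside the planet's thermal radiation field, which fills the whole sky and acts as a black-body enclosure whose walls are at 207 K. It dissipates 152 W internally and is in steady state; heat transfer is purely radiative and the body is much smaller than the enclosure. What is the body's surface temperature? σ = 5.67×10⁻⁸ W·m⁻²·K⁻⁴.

For a small grey body in a large enclosure, net radiated power = εσA(T⁴ − T_w⁴).
Steady state: P = εσA(T⁴ − T_w⁴) with A = 4πr² = 5.474 m².
T⁴ = P/(εσA) + T_w⁴ = 152/(0.43·5.67×10⁻⁸·5.474) + (207)⁴
    = 1.139×10⁹ + 1.836×10⁹ = 2.975×10⁹ K⁴.

T ≈ 234 K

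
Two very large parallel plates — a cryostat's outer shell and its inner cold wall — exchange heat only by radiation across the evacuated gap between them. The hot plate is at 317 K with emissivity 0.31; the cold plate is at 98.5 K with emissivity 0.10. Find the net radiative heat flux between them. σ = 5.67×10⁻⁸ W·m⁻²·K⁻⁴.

q ≈ 46.4 W/m²

For two infinite grey parallel plates, q = σ(T₁⁴ − T₂⁴)/(1/ε₁ + 1/ε₂ − 1).
T₁⁴ − T₂⁴ = 1.010×10¹⁰ − 9.413×10⁷ = 1.000×10¹⁰ K⁴.
1/ε₁ + 1/ε₂ − 1 = 3.226 + 10.00 − 1 = 12.23.
q = 5.67×10⁻⁸ × 1.000×10¹⁰ / 12.23.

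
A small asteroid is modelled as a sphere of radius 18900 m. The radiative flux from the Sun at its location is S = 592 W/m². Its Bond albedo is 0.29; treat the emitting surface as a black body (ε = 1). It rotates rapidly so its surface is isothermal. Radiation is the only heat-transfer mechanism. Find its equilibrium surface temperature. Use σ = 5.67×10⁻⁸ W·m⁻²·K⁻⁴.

T ≈ 207 K

At equilibrium, absorbed power = emitted power.
Absorbing cross-section = πr² = 1.122×10⁹ m²; emitting surface = 4πr² = 4.489×10⁹ m² (ratio 4).
(1−a)S·A_cross = εσ·A_surf·T⁴  ⇒  T⁴ = (1−a)S/(4σ).
T⁴ = 0.710·592/(4·5.67×10⁻⁸) = 1.853×10⁹ K⁴.
T = (1.853×10⁹)^(1/4).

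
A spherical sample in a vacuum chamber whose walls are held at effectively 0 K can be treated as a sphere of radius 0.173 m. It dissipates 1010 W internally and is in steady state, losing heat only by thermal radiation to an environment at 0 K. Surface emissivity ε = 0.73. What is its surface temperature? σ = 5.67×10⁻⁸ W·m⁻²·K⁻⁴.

Steady state: internal power = radiated power, P = εσA T⁴.
Radiating area A = 4πr² = 0.3761 m².
T⁴ = P/(εσA) = 1010/(0.73·5.67×10⁻⁸·0.3761) = 6.488×10¹⁰ K⁴.
T = (6.488×10¹⁰)^(1/4).

T ≈ 505 K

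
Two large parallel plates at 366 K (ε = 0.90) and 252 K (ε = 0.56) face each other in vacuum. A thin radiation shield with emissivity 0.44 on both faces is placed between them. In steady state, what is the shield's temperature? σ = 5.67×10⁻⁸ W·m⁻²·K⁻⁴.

In steady state the net flux on the hot side equals that on the cold side.
σ(T₁⁴−T_s⁴)/D₁ = σ(T_s⁴−T₂⁴)/D₂, with D₁ = 1/ε₁+1/ε_s−1 = 2.384, D₂ = 1/ε_s+1/ε₂−1 = 3.058.
Solve for T_s⁴: T_s⁴ = (D₂·T₁⁴ + D₁·T₂⁴)/(D₁+D₂) = 1.185×10¹⁰ K⁴.

T_s ≈ 330 K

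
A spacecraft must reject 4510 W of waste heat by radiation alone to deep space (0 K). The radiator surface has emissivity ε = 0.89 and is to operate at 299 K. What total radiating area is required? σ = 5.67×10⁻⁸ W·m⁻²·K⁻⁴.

P = εσA T⁴ ⇒ A = P/(εσT⁴).
T⁴ = 7.993×10⁹ K⁴.
A = 4510/(0.89 × 5.67×10⁻⁸ × 7.993×10⁹).

A ≈ 11.2 m²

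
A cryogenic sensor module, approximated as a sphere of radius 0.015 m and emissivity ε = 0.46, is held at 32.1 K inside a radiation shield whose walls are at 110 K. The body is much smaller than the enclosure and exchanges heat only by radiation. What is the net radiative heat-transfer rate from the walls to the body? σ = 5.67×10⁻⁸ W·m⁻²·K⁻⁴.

For a small grey body in a large enclosure: P_net = εσA(T_body⁴ − T_wall⁴).
A = 4πr² = 0.002827 m²; T_body⁴ − T_wall⁴ = 1.062×10⁶ − 1.464×10⁸ = -1.453×10⁸ K⁴.
|P_net| = 0.46·5.67×10⁻⁸·0.002827·1.453×10⁸.

P_net ≈ 0.0107 W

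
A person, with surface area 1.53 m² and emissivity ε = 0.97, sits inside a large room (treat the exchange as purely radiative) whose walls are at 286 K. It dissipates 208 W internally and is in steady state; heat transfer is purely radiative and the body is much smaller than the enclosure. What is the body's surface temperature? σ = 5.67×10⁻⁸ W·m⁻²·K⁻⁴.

For a small grey body in a large enclosure, net radiated power = εσA(T⁴ − T_w⁴).
Steady state: P = εσA(T⁴ − T_w⁴) with A = 1.53 m².
T⁴ = P/(εσA) + T_w⁴ = 208/(0.97·5.67×10⁻⁸·1.530) + (286)⁴
    = 2.472×10⁹ + 6.691×10⁹ = 9.162×10⁹ K⁴.

T ≈ 309 K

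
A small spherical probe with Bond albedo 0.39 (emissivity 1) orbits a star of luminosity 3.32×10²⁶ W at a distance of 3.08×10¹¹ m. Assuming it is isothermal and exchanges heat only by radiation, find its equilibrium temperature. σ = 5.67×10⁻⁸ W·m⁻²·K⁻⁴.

T ≈ 165 K

First find the stellar flux at distance d: S = L/(4πd²) = 3.32×10²⁶/(4π·(3.08×10¹¹)²) = 278.5 W/m².
For an isothermal sphere, absorbed (1−a)S·πr² = emitted σ·4πr²·T⁴, so T⁴ = (1−a)S/(4σ).
T⁴ = 0.610·278.5/(4·5.67×10⁻⁸) = 7.491×10⁸ K⁴.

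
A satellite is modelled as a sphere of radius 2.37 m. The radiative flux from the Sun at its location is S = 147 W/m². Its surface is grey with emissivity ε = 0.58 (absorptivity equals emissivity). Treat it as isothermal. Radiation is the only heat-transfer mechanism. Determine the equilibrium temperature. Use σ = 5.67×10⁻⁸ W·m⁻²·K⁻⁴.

At equilibrium, absorbed power = emitted power.
Absorbing cross-section = πr² = 17.65 m²; emitting surface = 4πr² = 70.58 m² (ratio 4).
εS·A_cross = εσ·A_surf·T⁴  ⇒  T⁴ = S/(4σ)   (ε cancels).
T⁴ = 147/(4·5.67×10⁻⁸) = 6.481×10⁸ K⁴.
T = (6.481×10⁸)^(1/4).

T ≈ 160 K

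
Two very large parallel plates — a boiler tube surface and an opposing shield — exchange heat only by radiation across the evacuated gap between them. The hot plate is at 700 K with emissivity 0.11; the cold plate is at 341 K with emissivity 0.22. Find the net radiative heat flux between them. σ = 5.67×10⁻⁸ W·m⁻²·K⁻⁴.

q ≈ 1020 W/m²

For two infinite grey parallel plates, q = σ(T₁⁴ − T₂⁴)/(1/ε₁ + 1/ε₂ − 1).
T₁⁴ − T₂⁴ = 2.401×10¹¹ − 1.352×10¹⁰ = 2.266×10¹¹ K⁴.
1/ε₁ + 1/ε₂ − 1 = 9.091 + 4.545 − 1 = 12.64.
q = 5.67×10⁻⁸ × 2.266×10¹¹ / 12.64.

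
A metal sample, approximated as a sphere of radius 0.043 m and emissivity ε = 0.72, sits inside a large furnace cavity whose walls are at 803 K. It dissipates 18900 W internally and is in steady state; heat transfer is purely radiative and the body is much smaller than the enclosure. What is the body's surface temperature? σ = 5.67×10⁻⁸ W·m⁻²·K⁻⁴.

For a small grey body in a large enclosure, net radiated power = εσA(T⁴ − T_w⁴).
Steady state: P = εσA(T⁴ − T_w⁴) with A = 4πr² = 0.02324 m².
T⁴ = P/(εσA) + T_w⁴ = 18900/(0.72·5.67×10⁻⁸·0.02324) + (803)⁴
    = 1.993×10¹³ + 4.158×10¹¹ = 2.034×10¹³ K⁴.

T ≈ 2120 K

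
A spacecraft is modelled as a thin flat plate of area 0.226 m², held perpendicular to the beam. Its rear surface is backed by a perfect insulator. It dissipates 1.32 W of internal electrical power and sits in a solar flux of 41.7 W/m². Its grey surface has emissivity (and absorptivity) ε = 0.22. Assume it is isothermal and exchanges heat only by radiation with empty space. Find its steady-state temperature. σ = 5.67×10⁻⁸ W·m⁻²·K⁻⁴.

T ≈ 186 K

At steady state, absorbed solar power + internal power = radiated power.
Absorbed: α·S·A_cross = 0.22·41.7·0.2260 = 2.073 W (cross-section A).
Total input = 2.073 + 1.32 = 3.393 W.
Radiated: εσ·A_surf·T⁴ with A_surf = A = 0.2260 m².
T⁴ = 3.393/(0.22·5.67×10⁻⁸·0.2260) = 1.204×10⁹ K⁴.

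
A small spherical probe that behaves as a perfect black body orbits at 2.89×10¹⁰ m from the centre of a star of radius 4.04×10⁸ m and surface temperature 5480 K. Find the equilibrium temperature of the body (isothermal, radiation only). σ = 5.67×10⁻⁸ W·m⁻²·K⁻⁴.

T ≈ 458 K

The star's surface emits σT_*⁴; at distance d the flux is S = σT_*⁴(R_*/d)².
S = 5.67×10⁻⁸·(5480)⁴·(4.04×10⁸/2.89×10¹⁰)² = 9992 W/m².
For an isothermal sphere T⁴ = (1−a)S/(4σ) = 4.406×10¹⁰ K⁴.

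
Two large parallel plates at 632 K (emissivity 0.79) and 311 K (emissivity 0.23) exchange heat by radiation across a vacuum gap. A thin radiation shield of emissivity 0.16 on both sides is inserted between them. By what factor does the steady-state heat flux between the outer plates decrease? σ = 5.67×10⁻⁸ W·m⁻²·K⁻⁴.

factor ≈ 3.49

Without shield: q₀ = σΔ(T⁴)/(1/ε₁+1/ε₂−1) with denominator 4.614.
With shield the two gaps are in series; the resistances add: (1/ε₁+1/ε_s−1)+(1/ε_s+1/ε₂−1) = 6.516+9.598 = 16.11.
Heat-flux ratio q₀/q = 16.11/4.614.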